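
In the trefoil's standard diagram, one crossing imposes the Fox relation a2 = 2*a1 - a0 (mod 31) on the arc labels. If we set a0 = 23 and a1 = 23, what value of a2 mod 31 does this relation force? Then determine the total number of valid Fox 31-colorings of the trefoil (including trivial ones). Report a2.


Step 1: Apply the given crossing relation 2*a1 - a0 - a2 = 0 (mod 31).
  a2 = 2*a1 - a0 mod 31
  a2 = 2*23 - 23 mod 31
  a2 = 46 - 23 mod 31
  a2 = 23 mod 31 = 23
Step 2: The trefoil has determinant 3.
  Number of Fox p-colorings (p prime) is p^2 if p = 3, else p.
  Since 31 does not divide 3, only trivial (constant) colorings exist.
  (Here a0 = a1 = a2 = 23, the constant coloring, which is valid.)
  Total colorings = 31
Step 3: a2 = 23, total Fox 31-colorings = 31

23


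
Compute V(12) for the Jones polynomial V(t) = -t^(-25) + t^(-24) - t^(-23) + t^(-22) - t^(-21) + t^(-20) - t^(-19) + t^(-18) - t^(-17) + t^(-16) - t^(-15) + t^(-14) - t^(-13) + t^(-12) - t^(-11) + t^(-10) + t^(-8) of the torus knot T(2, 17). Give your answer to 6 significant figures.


Substituting t = 12 into V(t) = -t^(-25) + t^(-24) - t^(-23) + t^(-22) - t^(-21) + t^(-20) - t^(-19) + t^(-18) - t^(-17) + t^(-16) - t^(-15) + t^(-14) - t^(-13) + t^(-12) - t^(-11) + t^(-10) + t^(-8):
  (-)t^(-25) = -1.04826e-27
  (+)t^(-24) = 1.25791e-26
  (-)t^(-23) = -1.50949e-25
  (+)t^(-22) = 1.81139e-24
  (-)t^(-21) = -2.17367e-23
  (+)t^(-20) = 2.60841e-22
  (-)t^(-19) = -3.13009e-21
  (+)t^(-18) = 3.7561e-20
  (-)t^(-17) = -4.50732e-19
  (+)t^(-16) = 5.40879e-18
  (-)t^(-15) = -6.49055e-17
  (+)t^(-14) = 7.78866e-16
  (-)t^(-13) = -9.34639e-15
  (+)t^(-12) = 1.12157e-13
  (-)t^(-11) = -1.34588e-12
  (+)t^(-10) = 1.61506e-11
  (+)t^(-8) = 2.32568e-09
Sum = (-1.04826e-27) + (1.25791e-26) + (-1.50949e-25) + (1.81139e-24) + (-2.17367e-23) + (2.60841e-22) + (-3.13009e-21) + (3.7561e-20) + (-4.50732e-19) + (5.40879e-18) + (-6.49055e-17) + (7.78866e-16) + (-9.34639e-15) + (1.12157e-13) + (-1.34588e-12) + (1.61506e-11) + (2.32568e-09)
= 2.340588601e-09
Rounded to 6 significant figures: 2.34059e-09

2.34059e-09


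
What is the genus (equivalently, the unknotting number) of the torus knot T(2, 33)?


For a torus knot T(p,q), both the unknotting number and genus equal (p-1)(q-1)/2.
= (2-1)(33-1)/2
= 1*32/2
= 32/2 = 16

16


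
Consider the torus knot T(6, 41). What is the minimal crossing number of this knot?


For a torus knot T(p, q) with gcd(p,q)=1,
the crossing number is min(p*(q-1), q*(p-1)).
p*(q-1) = 6*40 = 240
q*(p-1) = 41*5 = 205
min(240, 205) = 205

205


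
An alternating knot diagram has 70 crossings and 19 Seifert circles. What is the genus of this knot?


For alternating knots, g = (c - s + 1)/2.
= (70 - 19 + 1)/2
= 52/2 = 26

26


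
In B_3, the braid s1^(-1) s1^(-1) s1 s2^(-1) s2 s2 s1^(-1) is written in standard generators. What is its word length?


The word length counts the number of generators (including inverses).
Listing each generator: s1^(-1), s1^(-1), s1, s2^(-1), s2, s2, s1^(-1)
There are 7 generators in this braid word.

7


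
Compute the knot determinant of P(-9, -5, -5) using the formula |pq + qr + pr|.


Step 1: Compute pq + qr + pr.
pq = (-9)*(-5) = 45
qr = (-5)*(-5) = 25
pr = (-9)*(-5) = 45
pq + qr + pr = 45 + 25 + 45 = 115
Step 2: Take absolute value.
det(P(-9,-5,-5)) = |115| = 115

115


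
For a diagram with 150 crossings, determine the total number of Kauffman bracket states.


Each crossing contributes 2 choices (A-smoothing or B-smoothing).
Total states = 2^150 = 1427247692705959881058285969449495136382746624

1427247692705959881058285969449495136382746624


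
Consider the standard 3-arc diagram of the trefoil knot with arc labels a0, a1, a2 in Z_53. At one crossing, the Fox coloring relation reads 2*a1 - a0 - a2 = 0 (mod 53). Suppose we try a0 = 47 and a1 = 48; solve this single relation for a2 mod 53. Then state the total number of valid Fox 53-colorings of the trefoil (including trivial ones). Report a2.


Step 1: Apply the given crossing relation 2*a1 - a0 - a2 = 0 (mod 53).
  a2 = 2*a1 - a0 mod 53
  a2 = 2*48 - 47 mod 53
  a2 = 96 - 47 mod 53
  a2 = 49 mod 53 = 49
Step 2: The trefoil has determinant 3.
  Number of Fox p-colorings (p prime) is p^2 if p = 3, else p.
  Since 53 does not divide 3, only trivial (constant) colorings exist.
  (So the trial a0 = 47, a1 = 48 with a0 != a1 does NOT extend to a valid coloring of the whole trefoil: the other two crossing relations require 3*(a1 - a0) = 0 (mod 53), which fails.)
  Total colorings = 53
Step 3: a2 = 49, total Fox 53-colorings = 53

49


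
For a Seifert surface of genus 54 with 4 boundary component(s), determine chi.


chi = 2 - 2g - b
= 2 - 2*54 - 4
= 2 - 108 - 4 = -110

-110


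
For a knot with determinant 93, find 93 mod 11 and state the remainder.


Step 1: A knot is p-colorable if and only if p divides its determinant.
Step 2: Compute 93 mod 11.
93 = 8 * 11 + 5
Step 3: 93 mod 11 = 5
Step 4: The knot is 11-colorable: no

5


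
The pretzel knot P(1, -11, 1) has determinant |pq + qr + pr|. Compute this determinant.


Step 1: Compute pq + qr + pr.
pq = 1*(-11) = -11
qr = (-11)*1 = -11
pr = 1*1 = 1
pq + qr + pr = -11 + (-11) + 1 = -21
Step 2: Take absolute value.
det(P(1,-11,1)) = |-21| = 21

21


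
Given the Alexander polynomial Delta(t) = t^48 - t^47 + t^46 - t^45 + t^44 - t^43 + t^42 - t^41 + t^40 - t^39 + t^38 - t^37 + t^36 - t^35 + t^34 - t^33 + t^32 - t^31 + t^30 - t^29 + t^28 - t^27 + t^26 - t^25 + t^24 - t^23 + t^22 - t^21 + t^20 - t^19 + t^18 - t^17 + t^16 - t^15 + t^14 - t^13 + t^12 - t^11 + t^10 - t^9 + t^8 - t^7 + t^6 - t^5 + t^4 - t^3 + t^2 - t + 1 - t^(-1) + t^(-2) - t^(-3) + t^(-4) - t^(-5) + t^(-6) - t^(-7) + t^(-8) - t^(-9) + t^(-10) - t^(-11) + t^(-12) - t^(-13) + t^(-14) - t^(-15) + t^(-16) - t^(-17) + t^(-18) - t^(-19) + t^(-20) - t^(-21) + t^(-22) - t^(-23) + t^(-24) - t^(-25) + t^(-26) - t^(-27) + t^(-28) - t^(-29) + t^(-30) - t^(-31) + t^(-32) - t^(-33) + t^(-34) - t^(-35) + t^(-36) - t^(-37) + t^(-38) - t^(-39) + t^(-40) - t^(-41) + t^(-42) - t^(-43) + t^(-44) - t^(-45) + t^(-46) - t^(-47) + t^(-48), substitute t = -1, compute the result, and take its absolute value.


Step 1: The polynomial has 97 terms with alternating signs, exponents from 48 down to -48.
Step 2: Substitute t = -1. The i-th term has coefficient (-1)^i and exponent (m-i),
  so its value is (-1)^i * (-1)^(m-i) = (-1)^m = 1 for every i.
Step 3: All 97 terms equal 1, so Delta(-1) = 97 * (1) = 97
Step 4: |Delta(-1)| = 97

97


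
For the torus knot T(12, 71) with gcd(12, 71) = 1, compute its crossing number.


For a torus knot T(p, q) with gcd(p,q)=1,
the crossing number is min(p*(q-1), q*(p-1)).
p*(q-1) = 12*70 = 840
q*(p-1) = 71*11 = 781
min(840, 781) = 781

781


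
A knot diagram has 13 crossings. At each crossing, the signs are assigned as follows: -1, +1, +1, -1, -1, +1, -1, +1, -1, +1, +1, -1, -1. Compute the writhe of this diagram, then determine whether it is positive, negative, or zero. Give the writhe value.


Step 1: Count positive crossings (+1).
Positive crossings: 6
Step 2: Count negative crossings (-1).
Negative crossings: 7
Step 3: Writhe = (positive) - (negative)
w = 6 - 7 = -1
Step 4: |w| = 1, and w is negative

-1


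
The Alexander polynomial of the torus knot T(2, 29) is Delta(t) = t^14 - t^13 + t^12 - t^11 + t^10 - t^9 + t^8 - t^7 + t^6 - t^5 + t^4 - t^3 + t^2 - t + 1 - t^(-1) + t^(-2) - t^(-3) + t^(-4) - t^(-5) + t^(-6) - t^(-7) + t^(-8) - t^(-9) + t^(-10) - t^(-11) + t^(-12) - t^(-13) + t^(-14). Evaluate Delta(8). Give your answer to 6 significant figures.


Substituting t = 8 into Delta(t) = t^14 - t^13 + t^12 - t^11 + t^10 - t^9 + t^8 - t^7 + t^6 - t^5 + t^4 - t^3 + t^2 - t + 1 - t^(-1) + t^(-2) - t^(-3) + t^(-4) - t^(-5) + t^(-6) - t^(-7) + t^(-8) - t^(-9) + t^(-10) - t^(-11) + t^(-12) - t^(-13) + t^(-14):
Term values: (4398046511104) + (-549755813888) + (68719476736) + (-8589934592) + (1073741824) + (-134217728) + (16777216) + (-2097152) + (262144) + (-32768) + (4096) + (-512) + (64) + (-8) + (1) + (-0.125) + (0.015625) + (-0.00195312) + (0.000244141) + (-3.05176e-05) + (3.8147e-06) + (-4.76837e-07) + (5.96046e-08) + (-7.45058e-09) + (9.31323e-10) + (-1.16415e-10) + (1.45519e-11) + (-1.81899e-12) + (2.27374e-13)
Sum = 3.909374677e+12
Rounded to 6 significant figures: 3.90937e+12

3.90937e+12


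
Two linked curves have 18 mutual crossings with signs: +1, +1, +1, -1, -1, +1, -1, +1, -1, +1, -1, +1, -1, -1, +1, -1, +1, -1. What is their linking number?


Step 1: Count positive crossings: 9
Step 2: Count negative crossings: 9
Step 3: Sum of signs = 9 - 9 = 0
Step 4: Linking number = sum/2 = 0/2 = 0

0


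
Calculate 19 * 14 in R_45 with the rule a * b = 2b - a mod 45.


19 * 14 = 2*14 - 19 mod 45
= 28 - 19 mod 45
= 9 mod 45 = 9

9


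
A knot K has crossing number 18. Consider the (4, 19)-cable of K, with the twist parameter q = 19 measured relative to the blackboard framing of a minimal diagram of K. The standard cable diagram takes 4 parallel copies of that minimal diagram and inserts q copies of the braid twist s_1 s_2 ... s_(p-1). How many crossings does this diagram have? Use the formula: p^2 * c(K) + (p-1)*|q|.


Step 1: Each of the c(K) crossings of the companion diagram becomes p*p = p^2 crossings among the p parallel strands, and each of the |q| twists s_1 s_2 ... s_(p-1) adds (p-1) crossings.
  Crossings = p^2 * c(K) + (p-1)*|q|
Step 2: = 4^2 * 18 + (4-1)*19
Step 3: = 16*18 + 3*19
Step 4: = 288 + 57 = 345

345


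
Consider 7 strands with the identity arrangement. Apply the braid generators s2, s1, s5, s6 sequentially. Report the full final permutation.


Starting with identity [1, 2, 3, 4, 5, 6, 7].
Apply generators in sequence:
  After s2: [1, 3, 2, 4, 5, 6, 7]
  After s1: [3, 1, 2, 4, 5, 6, 7]
  After s5: [3, 1, 2, 4, 6, 5, 7]
  After s6: [3, 1, 2, 4, 6, 7, 5]
Final permutation: [3, 1, 2, 4, 6, 7, 5]

[3, 1, 2, 4, 6, 7, 5]


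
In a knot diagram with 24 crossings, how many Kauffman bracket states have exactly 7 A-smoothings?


We choose which 7 of 24 crossings get A-smoothings.
C(24, 7) = 24! / (7! * 17!)
= 346104

346104


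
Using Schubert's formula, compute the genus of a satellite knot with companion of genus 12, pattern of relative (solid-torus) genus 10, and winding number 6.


Schubert: g(satellite) = g_rel(pattern) + |winding| * g(companion),
where g_rel(pattern) is the genus of the pattern relative to the solid torus.
= 10 + 6 * 12
= 10 + 72 = 82

82


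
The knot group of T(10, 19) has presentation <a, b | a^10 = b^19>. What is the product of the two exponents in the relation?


The relation is a^10 = b^19.
Product of exponents = 10 * 19
= 190

190


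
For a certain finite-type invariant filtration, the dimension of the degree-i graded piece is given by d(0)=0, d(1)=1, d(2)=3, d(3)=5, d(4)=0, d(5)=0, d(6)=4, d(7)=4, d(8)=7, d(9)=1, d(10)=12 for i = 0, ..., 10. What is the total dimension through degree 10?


Total dimension = d(0) + d(1) + ... + d(10)
= 0 + 1 + 3 + 5 + 0 + 0 + 4 + 4 + 7 + 1 + 12
= 37

37


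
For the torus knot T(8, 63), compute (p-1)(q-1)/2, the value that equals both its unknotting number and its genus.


For a torus knot T(p,q), both the unknotting number and genus equal (p-1)(q-1)/2.
= (8-1)(63-1)/2
= 7*62/2
= 434/2 = 217

217


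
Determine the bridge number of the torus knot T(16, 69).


The bridge number of T(p,q) is min(p,q).
min(16, 69) = 16

16


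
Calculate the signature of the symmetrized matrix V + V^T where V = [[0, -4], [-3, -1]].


Step 1: V + V^T = [[0, -7], [-7, -2]]
Step 2: trace = -2, det = -49
Step 3: Discriminant = (-2)^2 - 4*(-49) = 200
Step 4: Eigenvalues: 6.07107, -8.07107
Step 5: Signature = (# positive eigenvalues) - (# negative eigenvalues) = 0

0


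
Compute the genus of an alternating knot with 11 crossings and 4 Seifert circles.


For alternating knots, g = (c - s + 1)/2.
= (11 - 4 + 1)/2
= 8/2 = 4

4


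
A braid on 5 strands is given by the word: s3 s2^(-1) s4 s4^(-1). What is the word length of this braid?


The word length counts the number of generators (including inverses).
Listing each generator: s3, s2^(-1), s4, s4^(-1)
There are 4 generators in this braid word.

4


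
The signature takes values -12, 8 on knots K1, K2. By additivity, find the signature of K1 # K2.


The signature is additive under connected sum.
signature(K1 # K2) = (-12) + (8)
= -4

-4


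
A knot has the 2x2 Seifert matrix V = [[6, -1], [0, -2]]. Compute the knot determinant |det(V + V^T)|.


Step 1: Form V + V^T where V = [[6, -1], [0, -2]]
  V^T = [[6, 0], [-1, -2]]
  V + V^T = [[12, -1], [-1, -4]]
Step 2: det(V + V^T) = 12*(-4) - (-1)*(-1)
  = -48 - 1 = -49
Step 3: Knot determinant = |det(V + V^T)| = |-49| = 49

49


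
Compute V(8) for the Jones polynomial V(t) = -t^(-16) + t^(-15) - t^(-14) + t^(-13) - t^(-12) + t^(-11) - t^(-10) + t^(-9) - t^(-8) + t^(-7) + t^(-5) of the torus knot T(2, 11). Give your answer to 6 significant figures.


Substituting t = 8 into V(t) = -t^(-16) + t^(-15) - t^(-14) + t^(-13) - t^(-12) + t^(-11) - t^(-10) + t^(-9) - t^(-8) + t^(-7) + t^(-5):
  (-)t^(-16) = -3.55271e-15
  (+)t^(-15) = 2.84217e-14
  (-)t^(-14) = -2.27374e-13
  (+)t^(-13) = 1.81899e-12
  (-)t^(-12) = -1.45519e-11
  (+)t^(-11) = 1.16415e-10
  (-)t^(-10) = -9.31323e-10
  (+)t^(-9) = 7.45058e-09
  (-)t^(-8) = -5.96046e-08
  (+)t^(-7) = 4.76837e-07
  (+)t^(-5) = 3.05176e-05
Sum = (-3.55271e-15) + (2.84217e-14) + (-2.27374e-13) + (1.81899e-12) + (-1.45519e-11) + (1.16415e-10) + (-9.31323e-10) + (7.45058e-09) + (-5.96046e-08) + (4.76837e-07) + (3.05176e-05)
= 3.094143338e-05
Rounded to 6 significant figures: 3.09414e-05

3.09414e-05


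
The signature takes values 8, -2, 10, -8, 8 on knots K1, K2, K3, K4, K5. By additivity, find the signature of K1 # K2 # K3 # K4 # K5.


The signature is additive under connected sum.
signature(K1 # K2 # K3 # K4 # K5) = (8) + (-2) + (10) + (-8) + (8)
= 16

16


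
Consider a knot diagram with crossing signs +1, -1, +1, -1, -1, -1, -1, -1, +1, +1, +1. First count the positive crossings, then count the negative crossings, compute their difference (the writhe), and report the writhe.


Step 1: Count positive crossings (+1).
Positive crossings: 5
Step 2: Count negative crossings (-1).
Negative crossings: 6
Step 3: Writhe = (positive) - (negative)
w = 5 - 6 = -1
Step 4: |w| = 1, and w is negative

-1


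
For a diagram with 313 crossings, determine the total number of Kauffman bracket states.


Each crossing contributes 2 choices (A-smoothing or B-smoothing).
Total states = 2^313 = 16687398718132110018711107079449625895333629080911349765211262561111091607661254297054391304192

16687398718132110018711107079449625895333629080911349765211262561111091607661254297054391304192


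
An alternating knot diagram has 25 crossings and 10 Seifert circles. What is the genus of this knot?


For alternating knots, g = (c - s + 1)/2.
= (25 - 10 + 1)/2
= 16/2 = 8

8


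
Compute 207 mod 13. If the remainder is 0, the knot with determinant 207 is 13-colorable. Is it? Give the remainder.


Step 1: A knot is p-colorable if and only if p divides its determinant.
Step 2: Compute 207 mod 13.
207 = 15 * 13 + 12
Step 3: 207 mod 13 = 12
Step 4: The knot is 13-colorable: no

12


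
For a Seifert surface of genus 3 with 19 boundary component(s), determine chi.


chi = 2 - 2g - b
= 2 - 2*3 - 19
= 2 - 6 - 19 = -23

-23


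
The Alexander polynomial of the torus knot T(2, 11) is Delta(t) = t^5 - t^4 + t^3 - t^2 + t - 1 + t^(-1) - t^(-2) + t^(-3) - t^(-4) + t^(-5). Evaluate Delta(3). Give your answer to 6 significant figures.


Substituting t = 3 into Delta(t) = t^5 - t^4 + t^3 - t^2 + t - 1 + t^(-1) - t^(-2) + t^(-3) - t^(-4) + t^(-5):
Term values: (243) + (-81) + (27) + (-9) + (3) + (-1) + (0.333333) + (-0.111111) + (0.037037) + (-0.0123457) + (0.00411523)
Sum = 182.2510288
Rounded to 6 significant figures: 182.251

182.251


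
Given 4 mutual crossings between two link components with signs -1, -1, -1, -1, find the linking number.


Step 1: Count positive crossings: 0
Step 2: Count negative crossings: 4
Step 3: Sum of signs = 0 - 4 = -4
Step 4: Linking number = sum/2 = -4/2 = -2

-2


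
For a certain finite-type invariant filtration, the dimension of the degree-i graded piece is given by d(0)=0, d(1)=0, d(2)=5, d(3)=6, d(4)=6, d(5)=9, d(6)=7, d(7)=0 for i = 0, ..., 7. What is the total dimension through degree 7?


Total dimension = d(0) + d(1) + ... + d(7)
= 0 + 0 + 5 + 6 + 6 + 9 + 7 + 0
= 33

33


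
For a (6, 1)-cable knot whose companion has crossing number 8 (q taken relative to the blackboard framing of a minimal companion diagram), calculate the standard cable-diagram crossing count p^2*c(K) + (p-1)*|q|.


Step 1: Each of the c(K) crossings of the companion diagram becomes p*p = p^2 crossings among the p parallel strands, and each of the |q| twists s_1 s_2 ... s_(p-1) adds (p-1) crossings.
  Crossings = p^2 * c(K) + (p-1)*|q|
Step 2: = 6^2 * 8 + (6-1)*1
Step 3: = 36*8 + 5*1
Step 4: = 288 + 5 = 293

293


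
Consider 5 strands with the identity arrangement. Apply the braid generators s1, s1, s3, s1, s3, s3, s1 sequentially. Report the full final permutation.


Starting with identity [1, 2, 3, 4, 5].
Apply generators in sequence:
  After s1: [2, 1, 3, 4, 5]
  After s1: [1, 2, 3, 4, 5]
  After s3: [1, 2, 4, 3, 5]
  After s1: [2, 1, 4, 3, 5]
  After s3: [2, 1, 3, 4, 5]
  After s3: [2, 1, 4, 3, 5]
  After s1: [1, 2, 4, 3, 5]
Final permutation: [1, 2, 4, 3, 5]

[1, 2, 4, 3, 5]


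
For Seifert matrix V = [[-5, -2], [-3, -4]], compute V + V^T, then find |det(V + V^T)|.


Step 1: Form V + V^T where V = [[-5, -2], [-3, -4]]
  V^T = [[-5, -3], [-2, -4]]
  V + V^T = [[-10, -5], [-5, -8]]
Step 2: det(V + V^T) = (-10)*(-8) - (-5)*(-5)
  = 80 - 25 = 55
Step 3: Knot determinant = |det(V + V^T)| = |55| = 55

55


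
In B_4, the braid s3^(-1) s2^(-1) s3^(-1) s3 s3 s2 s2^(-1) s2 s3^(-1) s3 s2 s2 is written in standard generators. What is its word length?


The word length counts the number of generators (including inverses).
Listing each generator: s3^(-1), s2^(-1), s3^(-1), s3, s3, s2, s2^(-1), s2, s3^(-1), s3, s2, s2
There are 12 generators in this braid word.

12


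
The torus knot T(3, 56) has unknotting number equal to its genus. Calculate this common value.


For a torus knot T(p,q), both the unknotting number and genus equal (p-1)(q-1)/2.
= (3-1)(56-1)/2
= 2*55/2
= 110/2 = 55

55


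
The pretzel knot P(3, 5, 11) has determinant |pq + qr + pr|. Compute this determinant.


Step 1: Compute pq + qr + pr.
pq = 3*5 = 15
qr = 5*11 = 55
pr = 3*11 = 33
pq + qr + pr = 15 + 55 + 33 = 103
Step 2: Take absolute value.
det(P(3,5,11)) = |103| = 103

103


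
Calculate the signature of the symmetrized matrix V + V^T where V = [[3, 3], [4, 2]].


Step 1: V + V^T = [[6, 7], [7, 4]]
Step 2: trace = 10, det = -25
Step 3: Discriminant = 10^2 - 4*(-25) = 200
Step 4: Eigenvalues: 12.0711, -2.07107
Step 5: Signature = (# positive eigenvalues) - (# negative eigenvalues) = 0

0


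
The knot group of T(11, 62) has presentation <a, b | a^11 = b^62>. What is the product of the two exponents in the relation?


The relation is a^11 = b^62.
Product of exponents = 11 * 62
= 682

682


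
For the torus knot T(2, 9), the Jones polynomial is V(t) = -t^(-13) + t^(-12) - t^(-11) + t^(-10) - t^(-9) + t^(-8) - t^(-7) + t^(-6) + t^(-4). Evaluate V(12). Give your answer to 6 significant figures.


Substituting t = 12 into V(t) = -t^(-13) + t^(-12) - t^(-11) + t^(-10) - t^(-9) + t^(-8) - t^(-7) + t^(-6) + t^(-4):
  (-)t^(-13) = -9.34639e-15
  (+)t^(-12) = 1.12157e-13
  (-)t^(-11) = -1.34588e-12
  (+)t^(-10) = 1.61506e-11
  (-)t^(-9) = -1.93807e-10
  (+)t^(-8) = 2.32568e-09
  (-)t^(-7) = -2.79082e-08
  (+)t^(-6) = 3.34898e-07
  (+)t^(-4) = 4.82253e-05
Sum = (-9.34639e-15) + (1.12157e-13) + (-1.34588e-12) + (1.61506e-11) + (-1.93807e-10) + (2.32568e-09) + (-2.79082e-08) + (3.34898e-07) + (4.82253e-05)
= 4.853444524e-05
Rounded to 6 significant figures: 4.85344e-05

4.85344e-05


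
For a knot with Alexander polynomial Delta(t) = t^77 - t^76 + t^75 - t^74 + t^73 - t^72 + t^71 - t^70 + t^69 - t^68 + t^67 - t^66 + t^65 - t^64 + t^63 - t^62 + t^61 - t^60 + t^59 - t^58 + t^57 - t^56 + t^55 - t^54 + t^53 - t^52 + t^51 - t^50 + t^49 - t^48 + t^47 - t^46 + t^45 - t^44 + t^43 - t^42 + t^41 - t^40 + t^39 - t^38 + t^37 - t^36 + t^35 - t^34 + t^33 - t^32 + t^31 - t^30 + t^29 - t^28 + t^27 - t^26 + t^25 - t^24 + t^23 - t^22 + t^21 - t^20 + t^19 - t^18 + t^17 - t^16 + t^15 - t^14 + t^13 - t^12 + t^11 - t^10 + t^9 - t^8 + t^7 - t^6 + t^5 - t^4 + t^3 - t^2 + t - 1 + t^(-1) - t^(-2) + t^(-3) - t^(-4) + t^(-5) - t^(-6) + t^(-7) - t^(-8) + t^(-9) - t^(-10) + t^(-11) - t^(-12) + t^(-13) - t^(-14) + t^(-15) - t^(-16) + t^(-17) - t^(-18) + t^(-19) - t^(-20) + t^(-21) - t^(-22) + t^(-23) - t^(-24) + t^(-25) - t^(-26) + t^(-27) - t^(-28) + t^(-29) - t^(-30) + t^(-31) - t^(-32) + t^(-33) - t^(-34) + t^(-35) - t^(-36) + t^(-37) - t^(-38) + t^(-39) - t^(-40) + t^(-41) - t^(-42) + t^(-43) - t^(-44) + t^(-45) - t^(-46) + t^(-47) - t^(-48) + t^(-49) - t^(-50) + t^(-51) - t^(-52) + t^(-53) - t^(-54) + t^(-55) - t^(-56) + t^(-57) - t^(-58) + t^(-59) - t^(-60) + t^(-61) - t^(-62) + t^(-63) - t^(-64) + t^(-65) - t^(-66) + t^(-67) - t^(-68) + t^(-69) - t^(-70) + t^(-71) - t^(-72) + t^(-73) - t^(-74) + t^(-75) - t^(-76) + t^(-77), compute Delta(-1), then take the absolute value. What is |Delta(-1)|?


Step 1: The polynomial has 155 terms with alternating signs, exponents from 77 down to -77.
Step 2: Substitute t = -1. The i-th term has coefficient (-1)^i and exponent (m-i),
  so its value is (-1)^i * (-1)^(m-i) = (-1)^m = -1 for every i.
Step 3: All 155 terms equal -1, so Delta(-1) = 155 * (-1) = -155
Step 4: |Delta(-1)| = 155

155


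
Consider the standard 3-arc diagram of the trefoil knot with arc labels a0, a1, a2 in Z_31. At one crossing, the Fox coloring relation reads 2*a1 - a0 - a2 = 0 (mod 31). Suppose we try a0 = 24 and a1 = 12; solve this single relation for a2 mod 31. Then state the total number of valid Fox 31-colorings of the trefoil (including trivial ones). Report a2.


Step 1: Apply the given crossing relation 2*a1 - a0 - a2 = 0 (mod 31).
  a2 = 2*a1 - a0 mod 31
  a2 = 2*12 - 24 mod 31
  a2 = 24 - 24 mod 31
  a2 = 0 mod 31 = 0
Step 2: The trefoil has determinant 3.
  Number of Fox p-colorings (p prime) is p^2 if p = 3, else p.
  Since 31 does not divide 3, only trivial (constant) colorings exist.
  (So the trial a0 = 24, a1 = 12 with a0 != a1 does NOT extend to a valid coloring of the whole trefoil: the other two crossing relations require 3*(a1 - a0) = 0 (mod 31), which fails.)
  Total colorings = 31
Step 3: a2 = 0, total Fox 31-colorings = 31

0


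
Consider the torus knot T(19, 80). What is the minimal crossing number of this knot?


For a torus knot T(p, q) with gcd(p,q)=1,
the crossing number is min(p*(q-1), q*(p-1)).
p*(q-1) = 19*79 = 1501
q*(p-1) = 80*18 = 1440
min(1501, 1440) = 1440

1440


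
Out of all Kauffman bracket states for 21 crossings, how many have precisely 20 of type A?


We choose which 20 of 21 crossings get A-smoothings.
C(21, 20) = 21! / (20! * 1!)
= 21

21


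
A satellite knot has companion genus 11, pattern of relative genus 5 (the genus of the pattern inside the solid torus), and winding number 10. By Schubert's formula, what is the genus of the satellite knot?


Schubert: g(satellite) = g_rel(pattern) + |winding| * g(companion),
where g_rel(pattern) is the genus of the pattern relative to the solid torus.
= 5 + 10 * 11
= 5 + 110 = 115

115


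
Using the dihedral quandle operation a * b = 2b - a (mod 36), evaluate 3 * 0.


3 * 0 = 2*0 - 3 mod 36
= 0 - 3 mod 36
= -3 mod 36 = 33

33


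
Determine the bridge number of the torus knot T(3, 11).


The bridge number of T(p,q) is min(p,q).
min(3, 11) = 3

3


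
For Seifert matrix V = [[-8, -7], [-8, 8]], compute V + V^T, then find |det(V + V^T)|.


Step 1: Form V + V^T where V = [[-8, -7], [-8, 8]]
  V^T = [[-8, -8], [-7, 8]]
  V + V^T = [[-16, -15], [-15, 16]]
Step 2: det(V + V^T) = (-16)*16 - (-15)*(-15)
  = -256 - 225 = -481
Step 3: Knot determinant = |det(V + V^T)| = |-481| = 481

481


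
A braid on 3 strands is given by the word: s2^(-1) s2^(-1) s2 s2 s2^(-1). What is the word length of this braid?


The word length counts the number of generators (including inverses).
Listing each generator: s2^(-1), s2^(-1), s2, s2, s2^(-1)
There are 5 generators in this braid word.

5


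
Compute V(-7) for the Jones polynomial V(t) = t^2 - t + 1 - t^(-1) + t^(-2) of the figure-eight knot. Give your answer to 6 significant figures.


Substituting t = -7 into V(t) = t^2 - t + 1 - t^(-1) + t^(-2):
  (+)t^(2) = 49
  (-)t^(1) = 7
  (+)t^(0) = 1
  (-)t^(-1) = 0.142857
  (+)t^(-2) = 0.0204082
Sum = (49) + (7) + (1) + (0.142857) + (0.0204082)
= 57.16326531
Rounded to 6 significant figures: 57.1633

57.1633


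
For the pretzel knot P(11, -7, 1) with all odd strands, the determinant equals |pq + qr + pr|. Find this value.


Step 1: Compute pq + qr + pr.
pq = 11*(-7) = -77
qr = (-7)*1 = -7
pr = 11*1 = 11
pq + qr + pr = -77 + (-7) + 11 = -73
Step 2: Take absolute value.
det(P(11,-7,1)) = |-73| = 73

73


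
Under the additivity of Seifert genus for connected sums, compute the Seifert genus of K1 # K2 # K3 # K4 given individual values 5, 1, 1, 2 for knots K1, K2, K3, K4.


The Seifert genus is additive under connected sum.
Seifert genus(K1 # K2 # K3 # K4) = (5) + (1) + (1) + (2)
= 9

9


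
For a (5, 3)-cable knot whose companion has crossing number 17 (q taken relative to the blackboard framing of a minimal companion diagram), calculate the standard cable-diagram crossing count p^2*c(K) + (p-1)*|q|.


Step 1: Each of the c(K) crossings of the companion diagram becomes p*p = p^2 crossings among the p parallel strands, and each of the |q| twists s_1 s_2 ... s_(p-1) adds (p-1) crossings.
  Crossings = p^2 * c(K) + (p-1)*|q|
Step 2: = 5^2 * 17 + (5-1)*3
Step 3: = 25*17 + 4*3
Step 4: = 425 + 12 = 437

437


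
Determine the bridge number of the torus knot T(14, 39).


The bridge number of T(p,q) is min(p,q).
min(14, 39) = 14

14


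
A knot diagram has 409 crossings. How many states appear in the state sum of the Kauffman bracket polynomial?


Each crossing contributes 2 choices (A-smoothing or B-smoothing).
Total states = 2^409 = 1322111937580497197903830616065542079656809365928562438569297590548811582472622691650378420879430569695182424050046716608512

1322111937580497197903830616065542079656809365928562438569297590548811582472622691650378420879430569695182424050046716608512


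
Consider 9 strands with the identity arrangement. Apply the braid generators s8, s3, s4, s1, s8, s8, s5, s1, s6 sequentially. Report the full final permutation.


Starting with identity [1, 2, 3, 4, 5, 6, 7, 8, 9].
Apply generators in sequence:
  After s8: [1, 2, 3, 4, 5, 6, 7, 9, 8]
  After s3: [1, 2, 4, 3, 5, 6, 7, 9, 8]
  After s4: [1, 2, 4, 5, 3, 6, 7, 9, 8]
  After s1: [2, 1, 4, 5, 3, 6, 7, 9, 8]
  After s8: [2, 1, 4, 5, 3, 6, 7, 8, 9]
  After s8: [2, 1, 4, 5, 3, 6, 7, 9, 8]
  After s5: [2, 1, 4, 5, 6, 3, 7, 9, 8]
  After s1: [1, 2, 4, 5, 6, 3, 7, 9, 8]
  After s6: [1, 2, 4, 5, 6, 7, 3, 9, 8]
Final permutation: [1, 2, 4, 5, 6, 7, 3, 9, 8]

[1, 2, 4, 5, 6, 7, 3, 9, 8]


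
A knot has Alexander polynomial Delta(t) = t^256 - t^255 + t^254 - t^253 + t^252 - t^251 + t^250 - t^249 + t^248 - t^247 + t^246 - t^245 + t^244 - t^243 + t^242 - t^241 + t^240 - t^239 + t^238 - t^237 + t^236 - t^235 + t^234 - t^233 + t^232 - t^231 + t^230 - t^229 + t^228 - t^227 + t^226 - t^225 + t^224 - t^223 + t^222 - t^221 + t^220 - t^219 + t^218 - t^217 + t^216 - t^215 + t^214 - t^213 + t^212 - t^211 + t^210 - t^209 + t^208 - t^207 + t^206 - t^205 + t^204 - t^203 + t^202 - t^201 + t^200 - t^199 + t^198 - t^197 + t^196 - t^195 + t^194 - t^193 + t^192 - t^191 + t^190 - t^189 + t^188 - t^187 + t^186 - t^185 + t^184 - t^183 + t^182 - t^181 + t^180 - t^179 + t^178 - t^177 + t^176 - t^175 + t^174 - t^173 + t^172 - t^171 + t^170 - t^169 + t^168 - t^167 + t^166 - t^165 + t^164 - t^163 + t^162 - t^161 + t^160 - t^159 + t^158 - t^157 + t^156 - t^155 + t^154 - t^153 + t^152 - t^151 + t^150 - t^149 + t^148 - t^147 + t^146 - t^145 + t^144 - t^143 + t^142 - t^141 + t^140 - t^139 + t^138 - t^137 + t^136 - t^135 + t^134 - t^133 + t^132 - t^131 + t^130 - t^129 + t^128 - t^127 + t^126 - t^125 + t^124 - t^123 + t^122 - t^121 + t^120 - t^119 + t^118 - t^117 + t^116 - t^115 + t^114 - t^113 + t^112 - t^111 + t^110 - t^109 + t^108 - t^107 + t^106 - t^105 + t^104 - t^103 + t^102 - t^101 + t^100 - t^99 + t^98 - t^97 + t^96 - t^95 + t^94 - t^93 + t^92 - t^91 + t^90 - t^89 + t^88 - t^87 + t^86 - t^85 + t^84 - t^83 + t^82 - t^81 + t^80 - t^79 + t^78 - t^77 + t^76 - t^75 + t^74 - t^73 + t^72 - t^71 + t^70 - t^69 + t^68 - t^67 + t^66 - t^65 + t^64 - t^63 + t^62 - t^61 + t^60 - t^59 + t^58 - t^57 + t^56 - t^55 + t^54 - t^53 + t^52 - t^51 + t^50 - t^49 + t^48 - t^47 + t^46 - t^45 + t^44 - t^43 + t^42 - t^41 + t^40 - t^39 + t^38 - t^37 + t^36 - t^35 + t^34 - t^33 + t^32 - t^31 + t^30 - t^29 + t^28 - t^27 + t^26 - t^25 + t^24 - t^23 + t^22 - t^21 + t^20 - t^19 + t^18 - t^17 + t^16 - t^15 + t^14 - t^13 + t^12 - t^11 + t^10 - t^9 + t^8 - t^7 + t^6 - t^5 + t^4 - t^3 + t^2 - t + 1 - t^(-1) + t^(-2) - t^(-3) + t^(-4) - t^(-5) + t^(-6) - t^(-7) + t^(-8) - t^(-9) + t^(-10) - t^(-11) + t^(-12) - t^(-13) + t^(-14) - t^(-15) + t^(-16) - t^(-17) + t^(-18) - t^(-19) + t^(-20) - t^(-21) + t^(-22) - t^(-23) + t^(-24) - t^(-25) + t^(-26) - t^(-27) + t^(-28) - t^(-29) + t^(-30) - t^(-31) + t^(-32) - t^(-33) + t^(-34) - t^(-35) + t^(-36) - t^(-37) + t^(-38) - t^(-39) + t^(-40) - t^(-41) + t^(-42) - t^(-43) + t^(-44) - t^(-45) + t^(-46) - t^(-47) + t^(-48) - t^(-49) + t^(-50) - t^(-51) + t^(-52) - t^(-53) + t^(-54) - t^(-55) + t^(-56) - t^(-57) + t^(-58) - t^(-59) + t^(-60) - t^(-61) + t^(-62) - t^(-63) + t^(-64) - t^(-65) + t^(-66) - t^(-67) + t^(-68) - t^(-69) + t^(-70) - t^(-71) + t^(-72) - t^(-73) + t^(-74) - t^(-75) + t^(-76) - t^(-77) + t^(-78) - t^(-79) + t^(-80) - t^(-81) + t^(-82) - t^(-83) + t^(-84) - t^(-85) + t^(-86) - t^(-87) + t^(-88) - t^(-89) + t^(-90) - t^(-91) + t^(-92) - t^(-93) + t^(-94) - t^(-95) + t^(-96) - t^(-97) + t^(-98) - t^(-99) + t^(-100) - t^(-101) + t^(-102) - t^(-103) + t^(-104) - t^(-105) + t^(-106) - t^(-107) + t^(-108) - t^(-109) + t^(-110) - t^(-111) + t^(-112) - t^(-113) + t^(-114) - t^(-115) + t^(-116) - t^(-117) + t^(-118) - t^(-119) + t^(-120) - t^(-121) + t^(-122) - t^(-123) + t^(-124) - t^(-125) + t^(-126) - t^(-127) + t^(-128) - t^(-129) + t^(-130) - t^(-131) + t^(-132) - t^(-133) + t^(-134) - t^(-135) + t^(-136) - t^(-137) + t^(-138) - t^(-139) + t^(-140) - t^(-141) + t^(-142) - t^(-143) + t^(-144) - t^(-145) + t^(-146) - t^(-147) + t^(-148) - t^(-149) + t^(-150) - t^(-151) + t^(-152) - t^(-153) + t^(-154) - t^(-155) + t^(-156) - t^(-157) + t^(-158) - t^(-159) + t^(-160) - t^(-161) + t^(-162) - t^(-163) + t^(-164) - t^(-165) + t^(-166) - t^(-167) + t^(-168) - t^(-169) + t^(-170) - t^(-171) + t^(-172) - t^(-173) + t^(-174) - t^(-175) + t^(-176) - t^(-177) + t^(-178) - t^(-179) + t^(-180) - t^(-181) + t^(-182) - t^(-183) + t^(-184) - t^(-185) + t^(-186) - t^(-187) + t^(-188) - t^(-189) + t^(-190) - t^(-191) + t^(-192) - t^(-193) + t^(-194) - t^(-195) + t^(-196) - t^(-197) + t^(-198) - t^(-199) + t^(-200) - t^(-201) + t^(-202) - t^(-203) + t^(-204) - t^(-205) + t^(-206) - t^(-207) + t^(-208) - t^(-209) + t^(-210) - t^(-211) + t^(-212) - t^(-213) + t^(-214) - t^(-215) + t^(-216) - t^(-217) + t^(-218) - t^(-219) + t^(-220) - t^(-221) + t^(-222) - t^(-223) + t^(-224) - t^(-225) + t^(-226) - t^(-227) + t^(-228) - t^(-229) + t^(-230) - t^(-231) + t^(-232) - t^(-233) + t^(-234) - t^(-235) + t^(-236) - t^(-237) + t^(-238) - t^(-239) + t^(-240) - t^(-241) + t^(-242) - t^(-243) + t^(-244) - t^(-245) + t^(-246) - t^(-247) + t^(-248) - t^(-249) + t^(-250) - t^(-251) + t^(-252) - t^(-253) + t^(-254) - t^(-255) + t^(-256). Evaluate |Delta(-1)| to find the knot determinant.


Step 1: The polynomial has 513 terms with alternating signs, exponents from 256 down to -256.
Step 2: Substitute t = -1. The i-th term has coefficient (-1)^i and exponent (m-i),
  so its value is (-1)^i * (-1)^(m-i) = (-1)^m = 1 for every i.
Step 3: All 513 terms equal 1, so Delta(-1) = 513 * (1) = 513
Step 4: |Delta(-1)| = 513

513


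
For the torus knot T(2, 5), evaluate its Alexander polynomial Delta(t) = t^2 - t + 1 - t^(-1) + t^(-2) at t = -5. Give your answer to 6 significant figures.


Substituting t = -5 into Delta(t) = t^2 - t + 1 - t^(-1) + t^(-2):
Term values: (25) + (5) + (1) + (0.2) + (0.04)
Sum = 31.24
Rounded to 6 significant figures: 31.24

31.24


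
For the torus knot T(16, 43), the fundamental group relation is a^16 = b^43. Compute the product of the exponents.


The relation is a^16 = b^43.
Product of exponents = 16 * 43
= 688

688


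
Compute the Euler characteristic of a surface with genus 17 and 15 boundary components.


chi = 2 - 2g - b
= 2 - 2*17 - 15
= 2 - 34 - 15 = -47

-47


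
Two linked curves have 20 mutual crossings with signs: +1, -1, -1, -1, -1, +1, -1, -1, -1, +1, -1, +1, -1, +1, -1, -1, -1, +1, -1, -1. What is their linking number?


Step 1: Count positive crossings: 6
Step 2: Count negative crossings: 14
Step 3: Sum of signs = 6 - 14 = -8
Step 4: Linking number = sum/2 = -8/2 = -4

-4


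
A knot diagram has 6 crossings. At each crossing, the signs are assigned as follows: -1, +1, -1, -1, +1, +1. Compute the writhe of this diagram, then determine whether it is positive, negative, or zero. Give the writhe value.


Step 1: Count positive crossings (+1).
Positive crossings: 3
Step 2: Count negative crossings (-1).
Negative crossings: 3
Step 3: Writhe = (positive) - (negative)
w = 3 - 3 = 0
Step 4: |w| = 0, and w is zero

0


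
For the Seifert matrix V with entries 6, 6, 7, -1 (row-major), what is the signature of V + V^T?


Step 1: V + V^T = [[12, 13], [13, -2]]
Step 2: trace = 10, det = -193
Step 3: Discriminant = 10^2 - 4*(-193) = 872
Step 4: Eigenvalues: 19.7648, -9.76482
Step 5: Signature = (# positive eigenvalues) - (# negative eigenvalues) = 0

0


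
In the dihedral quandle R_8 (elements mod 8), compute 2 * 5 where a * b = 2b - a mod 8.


2 * 5 = 2*5 - 2 mod 8
= 10 - 2 mod 8
= 8 mod 8 = 0

0


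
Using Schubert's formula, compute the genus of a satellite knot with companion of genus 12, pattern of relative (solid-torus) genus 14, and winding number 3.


Schubert: g(satellite) = g_rel(pattern) + |winding| * g(companion),
where g_rel(pattern) is the genus of the pattern relative to the solid torus.
= 14 + 3 * 12
= 14 + 36 = 50

50


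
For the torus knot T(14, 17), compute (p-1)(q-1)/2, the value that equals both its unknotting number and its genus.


For a torus knot T(p,q), both the unknotting number and genus equal (p-1)(q-1)/2.
= (14-1)(17-1)/2
= 13*16/2
= 208/2 = 104

104


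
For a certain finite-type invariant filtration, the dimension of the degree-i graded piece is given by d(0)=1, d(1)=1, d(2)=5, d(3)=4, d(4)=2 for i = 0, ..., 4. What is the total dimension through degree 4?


Total dimension = d(0) + d(1) + ... + d(4)
= 1 + 1 + 5 + 4 + 2
= 13

13


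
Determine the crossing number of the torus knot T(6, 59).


For a torus knot T(p, q) with gcd(p,q)=1,
the crossing number is min(p*(q-1), q*(p-1)).
p*(q-1) = 6*58 = 348
q*(p-1) = 59*5 = 295
min(348, 295) = 295

295


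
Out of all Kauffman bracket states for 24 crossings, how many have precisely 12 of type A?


We choose which 12 of 24 crossings get A-smoothings.
C(24, 12) = 24! / (12! * 12!)
= 2704156

2704156


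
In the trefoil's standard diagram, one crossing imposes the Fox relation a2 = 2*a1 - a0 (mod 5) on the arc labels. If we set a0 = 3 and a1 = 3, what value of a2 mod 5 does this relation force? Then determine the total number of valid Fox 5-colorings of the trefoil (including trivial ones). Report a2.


Step 1: Apply the given crossing relation 2*a1 - a0 - a2 = 0 (mod 5).
  a2 = 2*a1 - a0 mod 5
  a2 = 2*3 - 3 mod 5
  a2 = 6 - 3 mod 5
  a2 = 3 mod 5 = 3
Step 2: The trefoil has determinant 3.
  Number of Fox p-colorings (p prime) is p^2 if p = 3, else p.
  Since 5 does not divide 3, only trivial (constant) colorings exist.
  (Here a0 = a1 = a2 = 3, the constant coloring, which is valid.)
  Total colorings = 5
Step 3: a2 = 3, total Fox 5-colorings = 5

3


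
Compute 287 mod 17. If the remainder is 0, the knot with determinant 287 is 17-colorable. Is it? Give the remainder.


Step 1: A knot is p-colorable if and only if p divides its determinant.
Step 2: Compute 287 mod 17.
287 = 16 * 17 + 15
Step 3: 287 mod 17 = 15
Step 4: The knot is 17-colorable: no

15


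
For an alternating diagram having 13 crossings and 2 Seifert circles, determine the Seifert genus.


For alternating knots, g = (c - s + 1)/2.
= (13 - 2 + 1)/2
= 12/2 = 6

6


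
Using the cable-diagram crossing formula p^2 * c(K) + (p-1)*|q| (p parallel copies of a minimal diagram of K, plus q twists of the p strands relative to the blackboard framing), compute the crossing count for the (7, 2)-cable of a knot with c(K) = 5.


Step 1: Each of the c(K) crossings of the companion diagram becomes p*p = p^2 crossings among the p parallel strands, and each of the |q| twists s_1 s_2 ... s_(p-1) adds (p-1) crossings.
  Crossings = p^2 * c(K) + (p-1)*|q|
Step 2: = 7^2 * 5 + (7-1)*2
Step 3: = 49*5 + 6*2
Step 4: = 245 + 12 = 257

257


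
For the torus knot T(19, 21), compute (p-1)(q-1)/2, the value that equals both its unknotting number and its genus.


For a torus knot T(p,q), both the unknotting number and genus equal (p-1)(q-1)/2.
= (19-1)(21-1)/2
= 18*20/2
= 360/2 = 180

180


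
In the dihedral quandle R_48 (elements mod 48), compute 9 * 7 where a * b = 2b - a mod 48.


9 * 7 = 2*7 - 9 mod 48
= 14 - 9 mod 48
= 5 mod 48 = 5

5


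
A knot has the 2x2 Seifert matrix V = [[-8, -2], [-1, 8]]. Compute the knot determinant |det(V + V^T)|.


Step 1: Form V + V^T where V = [[-8, -2], [-1, 8]]
  V^T = [[-8, -1], [-2, 8]]
  V + V^T = [[-16, -3], [-3, 16]]
Step 2: det(V + V^T) = (-16)*16 - (-3)*(-3)
  = -256 - 9 = -265
Step 3: Knot determinant = |det(V + V^T)| = |-265| = 265

265


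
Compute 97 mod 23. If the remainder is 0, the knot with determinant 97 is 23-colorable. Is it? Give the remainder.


Step 1: A knot is p-colorable if and only if p divides its determinant.
Step 2: Compute 97 mod 23.
97 = 4 * 23 + 5
Step 3: 97 mod 23 = 5
Step 4: The knot is 23-colorable: no

5


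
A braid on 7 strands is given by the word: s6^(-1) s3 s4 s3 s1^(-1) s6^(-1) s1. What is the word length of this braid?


The word length counts the number of generators (including inverses).
Listing each generator: s6^(-1), s3, s4, s3, s1^(-1), s6^(-1), s1
There are 7 generators in this braid word.

7


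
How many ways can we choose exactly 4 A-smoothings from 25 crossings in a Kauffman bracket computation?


We choose which 4 of 25 crossings get A-smoothings.
C(25, 4) = 25! / (4! * 21!)
= 12650

12650


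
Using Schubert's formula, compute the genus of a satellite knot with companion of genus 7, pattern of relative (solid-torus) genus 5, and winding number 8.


Schubert: g(satellite) = g_rel(pattern) + |winding| * g(companion),
where g_rel(pattern) is the genus of the pattern relative to the solid torus.
= 5 + 8 * 7
= 5 + 56 = 61

61


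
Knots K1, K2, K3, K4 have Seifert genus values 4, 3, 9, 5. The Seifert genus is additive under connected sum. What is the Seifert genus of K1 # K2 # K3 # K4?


The Seifert genus is additive under connected sum.
Seifert genus(K1 # K2 # K3 # K4) = (4) + (3) + (9) + (5)
= 21

21


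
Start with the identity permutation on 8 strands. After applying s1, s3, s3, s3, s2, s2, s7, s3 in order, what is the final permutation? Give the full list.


Starting with identity [1, 2, 3, 4, 5, 6, 7, 8].
Apply generators in sequence:
  After s1: [2, 1, 3, 4, 5, 6, 7, 8]
  After s3: [2, 1, 4, 3, 5, 6, 7, 8]
  After s3: [2, 1, 3, 4, 5, 6, 7, 8]
  After s3: [2, 1, 4, 3, 5, 6, 7, 8]
  After s2: [2, 4, 1, 3, 5, 6, 7, 8]
  After s2: [2, 1, 4, 3, 5, 6, 7, 8]
  After s7: [2, 1, 4, 3, 5, 6, 8, 7]
  After s3: [2, 1, 3, 4, 5, 6, 8, 7]
Final permutation: [2, 1, 3, 4, 5, 6, 8, 7]

[2, 1, 3, 4, 5, 6, 8, 7]
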